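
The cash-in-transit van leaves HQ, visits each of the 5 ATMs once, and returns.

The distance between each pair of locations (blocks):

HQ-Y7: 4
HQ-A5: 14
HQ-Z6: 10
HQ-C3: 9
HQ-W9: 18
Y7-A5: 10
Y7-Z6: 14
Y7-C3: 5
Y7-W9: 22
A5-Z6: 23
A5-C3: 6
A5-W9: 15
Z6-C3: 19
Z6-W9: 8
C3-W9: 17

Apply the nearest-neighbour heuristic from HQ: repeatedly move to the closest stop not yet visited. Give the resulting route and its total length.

At HQ the remaining stops are Y7 4, C3 9, Z6 10, A5 14, W9 18; go to Y7.
At Y7 the remaining stops are C3 5, A5 10, Z6 14, W9 22; go to C3.
At C3 the remaining stops are A5 6, W9 17, Z6 19; go to A5.
At A5 the remaining stops are W9 15, Z6 23; go to W9.
At W9 the remaining stops are Z6 8; go to Z6.
Return Z6→HQ: 10.
Total = 4 + 5 + 6 + 15 + 8 + 10 = 48.

48 blocks along HQ → Y7 → C3 → A5 → W9 → Z6 → HQ.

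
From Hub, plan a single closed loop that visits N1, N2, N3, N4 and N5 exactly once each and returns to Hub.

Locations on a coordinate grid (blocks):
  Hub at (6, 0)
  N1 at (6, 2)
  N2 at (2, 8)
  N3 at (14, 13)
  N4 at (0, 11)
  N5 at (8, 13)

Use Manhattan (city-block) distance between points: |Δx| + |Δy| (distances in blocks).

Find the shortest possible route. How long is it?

Shortest round trip = 54 blocks.

Hub - N1 - N2 - N3 - N4 - N5 - Hub: 2+10+17+16+10+15 = 70
Hub - N1 - N2 - N3 - N5 - N4 - Hub: 2+10+17+6+10+17 = 62
Hub - N1 - N2 - N4 - N3 - N5 - Hub: 2+10+5+16+6+15 = 54
Hub - N1 - N2 - N4 - N5 - N3 - Hub: 2+10+5+10+6+21 = 54
Hub - N1 - N2 - N5 - N3 - N4 - Hub: 2+10+11+6+16+17 = 62
Hub - N1 - N2 - N5 - N4 - N3 - Hub: 2+10+11+10+16+21 = 70
Hub - N1 - N3 - N2 - N4 - N5 - Hub: 2+19+17+5+10+15 = 68
Hub - N1 - N3 - N2 - N5 - N4 - Hub: 2+19+17+11+10+17 = 76
Hub - N1 - N3 - N4 - N2 - N5 - Hub: 2+19+16+5+11+15 = 68
Hub - N1 - N3 - N4 - N5 - N2 - Hub: 2+19+16+10+11+12 = 70
Hub - N1 - N3 - N5 - N2 - N4 - Hub: 2+19+6+11+5+17 = 60
Hub - N1 - N3 - N5 - N4 - N2 - Hub: 2+19+6+10+5+12 = 54
Hub - N1 - N4 - N2 - N3 - N5 - Hub: 2+15+5+17+6+15 = 60
Hub - N1 - N4 - N2 - N5 - N3 - Hub: 2+15+5+11+6+21 = 60
… (46 more)
The minimum is 54.
One optimal route: Hub → N1 → N2 → N4 → N3 → N5 → Hub (or its reverse).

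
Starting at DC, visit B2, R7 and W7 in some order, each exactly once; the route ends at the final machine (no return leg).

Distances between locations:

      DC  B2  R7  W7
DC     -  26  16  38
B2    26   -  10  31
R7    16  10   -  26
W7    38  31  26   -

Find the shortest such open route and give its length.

There are 3! = 6 possible orderings.
DC → B2 → R7 → W7: 26+10+26 = 62
DC → B2 → W7 → R7: 26+31+26 = 83
DC → R7 → B2 → W7: 16+10+31 = 57
DC → R7 → W7 → B2: 16+26+31 = 73
DC → W7 → B2 → R7: 38+31+10 = 79
DC → W7 → R7 → B2: 38+26+10 = 74
The minimum is 57.
One shortest path: DC → R7 → B2 → W7.

Minimum one-way distance = 57.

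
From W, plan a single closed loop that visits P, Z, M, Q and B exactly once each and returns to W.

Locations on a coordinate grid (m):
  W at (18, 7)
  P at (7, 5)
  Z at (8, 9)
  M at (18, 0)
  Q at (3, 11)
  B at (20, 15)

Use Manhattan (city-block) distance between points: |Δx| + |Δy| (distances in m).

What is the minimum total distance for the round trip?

With 5 stops there are 5!/2 = 60 distinct round trips (a route and its reverse cost the same).
W - P - Z - M - Q - B - W: 13+5+19+26+21+10 = 94
W - P - Z - M - B - Q - W: 13+5+19+17+21+19 = 94
W - P - Z - Q - M - B - W: 13+5+7+26+17+10 = 78
W - P - Z - Q - B - M - W: 13+5+7+21+17+7 = 70
W - P - Z - B - M - Q - W: 13+5+18+17+26+19 = 98
W - P - Z - B - Q - M - W: 13+5+18+21+26+7 = 90
W - P - M - Z - Q - B - W: 13+16+19+7+21+10 = 86
W - P - M - Z - B - Q - W: 13+16+19+18+21+19 = 106
W - P - M - Q - Z - B - W: 13+16+26+7+18+10 = 90
W - P - M - Q - B - Z - W: 13+16+26+21+18+12 = 106
W - P - M - B - Z - Q - W: 13+16+17+18+7+19 = 90
W - P - M - B - Q - Z - W: 13+16+17+21+7+12 = 86
W - P - Q - Z - M - B - W: 13+10+7+19+17+10 = 76
W - P - Q - Z - B - M - W: 13+10+7+18+17+7 = 72
… (46 more)
W - M - P - Z - Q - B - W: 7+16+5+7+21+10 = 66  ← best
The minimum is 66.
One optimal route: W → M → P → Z → Q → B → W (or its reverse).

Minimum total distance: 66 m.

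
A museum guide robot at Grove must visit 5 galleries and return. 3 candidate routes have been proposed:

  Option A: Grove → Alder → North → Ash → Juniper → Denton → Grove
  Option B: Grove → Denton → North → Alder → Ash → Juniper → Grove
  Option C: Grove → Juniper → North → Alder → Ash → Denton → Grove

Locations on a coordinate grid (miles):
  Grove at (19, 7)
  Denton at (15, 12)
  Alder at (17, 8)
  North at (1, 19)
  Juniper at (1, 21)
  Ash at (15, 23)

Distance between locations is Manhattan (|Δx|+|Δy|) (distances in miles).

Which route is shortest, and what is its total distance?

96 miles — Option A is the shortest.

Option A: 3 + 27 + 18 + 16 + 23 + 9 = 96
Option B: 9 + 21 + 27 + 17 + 16 + 32 = 122
Option C: 32 + 2 + 27 + 17 + 11 + 9 = 98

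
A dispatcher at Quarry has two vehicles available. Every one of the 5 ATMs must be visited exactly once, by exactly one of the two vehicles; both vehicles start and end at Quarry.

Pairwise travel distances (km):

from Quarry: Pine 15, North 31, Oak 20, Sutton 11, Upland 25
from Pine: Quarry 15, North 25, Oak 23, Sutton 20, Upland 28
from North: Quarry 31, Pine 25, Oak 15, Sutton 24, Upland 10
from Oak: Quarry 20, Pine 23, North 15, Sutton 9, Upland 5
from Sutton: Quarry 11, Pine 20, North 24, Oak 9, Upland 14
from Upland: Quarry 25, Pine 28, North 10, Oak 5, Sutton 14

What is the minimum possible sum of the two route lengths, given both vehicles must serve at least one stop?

96 km — the smallest possible combined total.

Try each way of splitting the stops between the two vehicles (each non-empty) and, for each split, find the best tour for each vehicle:
  {Pine} + {North, Oak, Sutton, Upland}: 30 + 66 = 96
  {North} + {Pine, Oak, Sutton, Upland}: 62 + 68 = 130
  {Pine, North} + {Oak, Sutton, Upland}: 71 + 50 = 121
  {Oak} + {Pine, North, Sutton, Upland}: 40 + 75 = 115
  {Pine, Oak} + {North, Sutton, Upland}: 58 + 66 = 124
  {North, Oak} + {Pine, Sutton, Upland}: 66 + 68 = 134
  … (15 splits in total)
Best: vehicle 1 Quarry → Pine → Quarry = 30; vehicle 2 Quarry → North → Upland → Oak → Sutton → Quarry = 66; combined 96.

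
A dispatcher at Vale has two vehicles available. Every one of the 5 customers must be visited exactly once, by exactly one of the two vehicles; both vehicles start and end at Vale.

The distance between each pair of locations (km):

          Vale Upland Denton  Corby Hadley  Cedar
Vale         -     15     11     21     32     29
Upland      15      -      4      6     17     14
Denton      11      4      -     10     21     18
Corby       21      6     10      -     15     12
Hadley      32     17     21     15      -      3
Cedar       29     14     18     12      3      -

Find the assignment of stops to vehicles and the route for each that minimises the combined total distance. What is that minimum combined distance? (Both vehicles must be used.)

Minimum combined distance: 90 km.

There are 2^4 − 1 = 15 ways to divide the 5 stops into two non-empty groups. For each, the best each vehicle can do is its own shortest tour through its group:
  {Upland} + {Denton, Corby, Hadley, Cedar}: 30 + 68 = 98
  {Denton} + {Upland, Corby, Hadley, Cedar}: 22 + 68 = 90
  {Upland, Denton} + {Corby, Hadley, Cedar}: 30 + 68 = 98
  {Corby} + {Upland, Denton, Hadley, Cedar}: 42 + 64 = 106
  {Upland, Corby} + {Denton, Hadley, Cedar}: 42 + 64 = 106
  {Denton, Corby} + {Upland, Hadley, Cedar}: 42 + 64 = 106
  … (15 splits in total)
Best: vehicle 1 Vale → Denton → Vale = 22; vehicle 2 Vale → Upland → Corby → Hadley → Cedar → Vale = 68; combined 90.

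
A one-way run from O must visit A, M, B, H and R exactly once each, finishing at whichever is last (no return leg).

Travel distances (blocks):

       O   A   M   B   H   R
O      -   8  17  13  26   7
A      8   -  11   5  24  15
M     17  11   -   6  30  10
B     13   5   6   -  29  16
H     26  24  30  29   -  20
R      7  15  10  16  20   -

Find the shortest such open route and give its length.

Shortest open route: 49 blocks.

There are 5! = 120 possible orderings.
O - A - M - B - H - R: 8+11+6+29+20 = 74
O - A - M - B - R - H: 8+11+6+16+20 = 61
O - A - M - H - B - R: 8+11+30+29+16 = 94
O - A - M - H - R - B: 8+11+30+20+16 = 85
O - A - M - R - B - H: 8+11+10+16+29 = 74
O - A - M - R - H - B: 8+11+10+20+29 = 78
O - A - B - M - H - R: 8+5+6+30+20 = 69
O - A - B - M - R - H: 8+5+6+10+20 = 49
O - A - B - H - M - R: 8+5+29+30+10 = 82
O - A - B - H - R - M: 8+5+29+20+10 = 72
O - A - B - R - M - H: 8+5+16+10+30 = 69
O - A - B - R - H - M: 8+5+16+20+30 = 79
O - A - H - M - B - R: 8+24+30+6+16 = 84
O - A - H - M - R - B: 8+24+30+10+16 = 88
… (106 more)
The minimum is 49.
One shortest path: O → A → B → M → R → H.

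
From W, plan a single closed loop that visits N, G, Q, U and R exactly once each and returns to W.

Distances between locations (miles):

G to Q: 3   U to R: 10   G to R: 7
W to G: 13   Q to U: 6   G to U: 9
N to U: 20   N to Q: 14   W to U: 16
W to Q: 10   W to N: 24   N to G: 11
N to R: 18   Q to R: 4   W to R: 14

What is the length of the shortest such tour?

Shortest round trip = 68 miles.

There are 60 distinct closed tours to check (reversals are equivalent).
W - N - G - Q - U - R - W: 24+11+3+6+10+14 = 68
W - N - G - Q - R - U - W: 24+11+3+4+10+16 = 68
W - N - G - U - Q - R - W: 24+11+9+6+4+14 = 68
W - N - G - U - R - Q - W: 24+11+9+10+4+10 = 68
W - N - G - R - Q - U - W: 24+11+7+4+6+16 = 68
W - N - G - R - U - Q - W: 24+11+7+10+6+10 = 68
W - N - Q - G - U - R - W: 24+14+3+9+10+14 = 74
W - N - Q - G - R - U - W: 24+14+3+7+10+16 = 74
W - N - Q - U - G - R - W: 24+14+6+9+7+14 = 74
W - N - Q - U - R - G - W: 24+14+6+10+7+13 = 74
W - N - Q - R - G - U - W: 24+14+4+7+9+16 = 74
W - N - Q - R - U - G - W: 24+14+4+10+9+13 = 74
W - N - U - G - Q - R - W: 24+20+9+3+4+14 = 74
W - N - U - G - R - Q - W: 24+20+9+7+4+10 = 74
… (46 more)
The minimum is 68.
One optimal route: W → N → G → Q → U → R → W (or its reverse).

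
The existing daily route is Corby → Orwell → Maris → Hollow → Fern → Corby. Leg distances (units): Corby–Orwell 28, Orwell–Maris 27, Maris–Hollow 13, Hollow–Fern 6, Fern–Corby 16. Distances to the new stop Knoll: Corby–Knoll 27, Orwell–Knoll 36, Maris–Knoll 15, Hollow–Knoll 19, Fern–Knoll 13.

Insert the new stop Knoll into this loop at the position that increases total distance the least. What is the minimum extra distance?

Insertion cost between consecutive stops i–j is d(i,Knoll) + d(Knoll,j) − d(i,j):
  between Corby and Orwell: 27 + 36 − 28 = 35
  between Orwell and Maris: 36 + 15 − 27 = 24
  between Maris and Hollow: 15 + 19 − 13 = 21
  between Hollow and Fern: 19 + 13 − 6 = 26
  between Fern and Corby: 13 + 27 − 16 = 24
Cheapest insertion is between Maris and Hollow, adding 21.
New total = 90 + 21 = 111.

Minimum extra distance: 21, inserting Knoll between Maris and Hollow.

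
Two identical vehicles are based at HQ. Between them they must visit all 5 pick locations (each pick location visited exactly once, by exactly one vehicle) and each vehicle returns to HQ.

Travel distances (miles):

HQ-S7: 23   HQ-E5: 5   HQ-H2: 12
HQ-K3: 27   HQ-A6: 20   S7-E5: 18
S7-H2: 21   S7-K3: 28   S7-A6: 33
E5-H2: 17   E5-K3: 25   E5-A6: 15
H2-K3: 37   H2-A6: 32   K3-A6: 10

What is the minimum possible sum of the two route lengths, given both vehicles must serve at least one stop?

Try each way of splitting the stops between the two vehicles (each non-empty) and, for each split, find the best tour for each vehicle:
  {S7} + {E5, H2, K3, A6}: 46 + 79 = 125
  {E5} + {S7, H2, K3, A6}: 10 + 91 = 101
  {S7, E5} + {H2, K3, A6}: 46 + 79 = 125
  {H2} + {S7, E5, K3, A6}: 24 + 81 = 105
  {S7, H2} + {E5, K3, A6}: 56 + 57 = 113
  {E5, H2} + {S7, K3, A6}: 34 + 81 = 115
  … (15 splits in total)
Best: vehicle 1 HQ → E5 → HQ = 10; vehicle 2 HQ → H2 → S7 → K3 → A6 → HQ = 91; combined 101.

Minimum combined distance: 101 miles.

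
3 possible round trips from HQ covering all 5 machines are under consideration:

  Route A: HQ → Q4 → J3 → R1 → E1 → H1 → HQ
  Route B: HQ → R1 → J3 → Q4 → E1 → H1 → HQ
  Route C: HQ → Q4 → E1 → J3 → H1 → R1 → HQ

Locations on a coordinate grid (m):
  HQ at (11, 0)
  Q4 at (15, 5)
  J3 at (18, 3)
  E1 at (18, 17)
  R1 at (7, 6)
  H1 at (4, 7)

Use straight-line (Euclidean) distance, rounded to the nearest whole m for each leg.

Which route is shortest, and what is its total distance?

Route A: 6 + 4 + 11 + 16 + 17 + 10 = 64
Route B: 7 + 11 + 4 + 12 + 17 + 10 = 61
Route C: 6 + 12 + 14 + 15 + 3 + 7 = 57

Shortest is Route C, total 57 m.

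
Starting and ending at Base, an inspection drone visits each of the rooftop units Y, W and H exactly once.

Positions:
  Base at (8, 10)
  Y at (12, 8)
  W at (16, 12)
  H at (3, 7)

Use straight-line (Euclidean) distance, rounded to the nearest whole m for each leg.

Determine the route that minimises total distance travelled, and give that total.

With 3 stops there are 3!/2 = 3 distinct round trips (a route and its reverse cost the same).
Base - Y - W - H - Base: 4+6+14+6 = 30
Base - Y - H - W - Base: 4+9+14+8 = 35
Base - W - Y - H - Base: 8+6+9+6 = 29
The minimum is 29.
One optimal route: Base → W → Y → H → Base (or its reverse).

Minimum total distance: 29 m.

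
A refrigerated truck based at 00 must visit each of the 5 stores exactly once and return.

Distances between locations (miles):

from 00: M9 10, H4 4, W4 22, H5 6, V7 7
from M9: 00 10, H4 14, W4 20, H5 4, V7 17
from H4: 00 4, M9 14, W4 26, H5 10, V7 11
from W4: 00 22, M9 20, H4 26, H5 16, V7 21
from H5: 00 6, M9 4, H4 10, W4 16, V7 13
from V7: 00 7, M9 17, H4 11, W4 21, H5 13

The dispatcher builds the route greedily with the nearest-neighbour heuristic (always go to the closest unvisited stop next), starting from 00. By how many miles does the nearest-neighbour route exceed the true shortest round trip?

Excess over optimum: 12 miles.

00: H4=4, H5=6, V7=7, M9=10, W4=22 ⇒ H4
H4: H5=10, V7=11, M9=14, W4=26 ⇒ H5
H5: M9=4, V7=13, W4=16 ⇒ M9
M9: V7=17, W4=20 ⇒ V7
V7: W4=21 ⇒ W4
NN route 00 → H4 → H5 → M9 → V7 → W4 → 00 costs 78.
Optimal: 00 → M9 → H5 → W4 → V7 → H4 → 00 costs 66 (by enumerating all 60 distinct tours).
Excess = 78 − 66 = 12.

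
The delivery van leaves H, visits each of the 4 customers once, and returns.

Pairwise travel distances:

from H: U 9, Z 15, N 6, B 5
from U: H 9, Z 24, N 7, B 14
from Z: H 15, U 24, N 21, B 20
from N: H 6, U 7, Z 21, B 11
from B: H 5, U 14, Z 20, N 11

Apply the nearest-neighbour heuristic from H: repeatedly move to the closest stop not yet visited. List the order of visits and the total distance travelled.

At H the remaining stops are B 5, N 6, U 9, Z 15; go to B.
At B the remaining stops are N 11, U 14, Z 20; go to N.
At N the remaining stops are U 7, Z 21; go to U.
At U the remaining stops are Z 24; go to Z.
Return Z→H: 15.
Total = 5 + 11 + 7 + 24 + 15 = 62.

Total distance 62 via the nearest-neighbour route H → B → N → U → Z → H.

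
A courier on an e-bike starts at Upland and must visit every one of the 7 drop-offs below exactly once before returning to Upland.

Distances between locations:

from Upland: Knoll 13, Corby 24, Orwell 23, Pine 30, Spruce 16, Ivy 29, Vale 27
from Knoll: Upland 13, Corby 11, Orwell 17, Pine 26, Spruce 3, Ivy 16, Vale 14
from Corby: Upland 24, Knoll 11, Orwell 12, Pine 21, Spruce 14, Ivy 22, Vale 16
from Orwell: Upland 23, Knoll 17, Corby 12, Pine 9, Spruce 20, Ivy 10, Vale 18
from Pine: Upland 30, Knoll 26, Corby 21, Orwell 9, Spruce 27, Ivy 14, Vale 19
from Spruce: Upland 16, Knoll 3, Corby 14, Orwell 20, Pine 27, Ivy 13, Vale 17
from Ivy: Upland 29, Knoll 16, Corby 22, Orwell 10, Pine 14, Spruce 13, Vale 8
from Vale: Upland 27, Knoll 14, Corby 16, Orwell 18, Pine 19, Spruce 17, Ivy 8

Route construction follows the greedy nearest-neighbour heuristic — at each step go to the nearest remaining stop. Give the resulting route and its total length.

Total distance 104 via the nearest-neighbour route Upland → Knoll → Spruce → Ivy → Vale → Corby → Orwell → Pine → Upland.

At Upland the remaining stops are Knoll 13, Spruce 16, Orwell 23, Corby 24, Vale 27, Ivy 29, Pine 30; go to Knoll.
At Knoll the remaining stops are Spruce 3, Corby 11, Vale 14, Ivy 16, Orwell 17, Pine 26; go to Spruce.
At Spruce the remaining stops are Ivy 13, Corby 14, Vale 17, Orwell 20, Pine 27; go to Ivy.
At Ivy the remaining stops are Vale 8, Orwell 10, Pine 14, Corby 22; go to Vale.
At Vale the remaining stops are Corby 16, Orwell 18, Pine 19; go to Corby.
At Corby the remaining stops are Orwell 12, Pine 21; go to Orwell.
At Orwell the remaining stops are Pine 9; go to Pine.
Return Pine→Upland: 30.
Total = 13 + 3 + 13 + 8 + 16 + 12 + 9 + 30 = 104.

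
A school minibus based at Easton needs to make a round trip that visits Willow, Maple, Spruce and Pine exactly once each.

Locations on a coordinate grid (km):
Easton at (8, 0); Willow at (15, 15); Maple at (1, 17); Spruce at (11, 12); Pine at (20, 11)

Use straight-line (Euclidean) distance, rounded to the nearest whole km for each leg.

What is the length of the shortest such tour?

There are 12 distinct closed tours to check (reversals are equivalent).
Easton-Willow-Maple-Spruce-Pine-Easton: 17+14+11+9+16 = 67
Easton-Willow-Maple-Pine-Spruce-Easton: 17+14+20+9+12 = 72
Easton-Willow-Spruce-Maple-Pine-Easton: 17+5+11+20+16 = 69
Easton-Willow-Spruce-Pine-Maple-Easton: 17+5+9+20+18 = 69
Easton-Willow-Pine-Maple-Spruce-Easton: 17+6+20+11+12 = 66
Easton-Willow-Pine-Spruce-Maple-Easton: 17+6+9+11+18 = 61
Easton-Maple-Willow-Spruce-Pine-Easton: 18+14+5+9+16 = 62
Easton-Maple-Willow-Pine-Spruce-Easton: 18+14+6+9+12 = 59
Easton-Maple-Spruce-Willow-Pine-Easton: 18+11+5+6+16 = 56
Easton-Maple-Pine-Willow-Spruce-Easton: 18+20+6+5+12 = 61
Easton-Spruce-Willow-Maple-Pine-Easton: 12+5+14+20+16 = 67
Easton-Spruce-Maple-Willow-Pine-Easton: 12+11+14+6+16 = 59
The minimum is 56.
One optimal route: Easton → Maple → Spruce → Willow → Pine → Easton (or its reverse).

56 km — the shortest possible round trip.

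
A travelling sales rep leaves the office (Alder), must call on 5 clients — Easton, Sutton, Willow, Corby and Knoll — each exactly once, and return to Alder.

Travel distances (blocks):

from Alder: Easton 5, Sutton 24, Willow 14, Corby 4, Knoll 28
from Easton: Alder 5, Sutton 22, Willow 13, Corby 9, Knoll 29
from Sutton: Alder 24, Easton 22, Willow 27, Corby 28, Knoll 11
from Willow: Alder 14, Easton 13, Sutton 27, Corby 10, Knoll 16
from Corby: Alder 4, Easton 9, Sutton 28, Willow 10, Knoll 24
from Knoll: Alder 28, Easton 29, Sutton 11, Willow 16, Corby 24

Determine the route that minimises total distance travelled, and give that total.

Alder→Easton→Sutton→Willow→Corby→Knoll→Alder: 5+22+27+10+24+28 = 116
Alder→Easton→Sutton→Willow→Knoll→Corby→Alder: 5+22+27+16+24+4 = 98
Alder→Easton→Sutton→Corby→Willow→Knoll→Alder: 5+22+28+10+16+28 = 109
Alder→Easton→Sutton→Corby→Knoll→Willow→Alder: 5+22+28+24+16+14 = 109
Alder→Easton→Sutton→Knoll→Willow→Corby→Alder: 5+22+11+16+10+4 = 68
Alder→Easton→Sutton→Knoll→Corby→Willow→Alder: 5+22+11+24+10+14 = 86
Alder→Easton→Willow→Sutton→Corby→Knoll→Alder: 5+13+27+28+24+28 = 125
Alder→Easton→Willow→Sutton→Knoll→Corby→Alder: 5+13+27+11+24+4 = 84
Alder→Easton→Willow→Corby→Sutton→Knoll→Alder: 5+13+10+28+11+28 = 95
Alder→Easton→Willow→Corby→Knoll→Sutton→Alder: 5+13+10+24+11+24 = 87
Alder→Easton→Willow→Knoll→Sutton→Corby→Alder: 5+13+16+11+28+4 = 77
Alder→Easton→Willow→Knoll→Corby→Sutton→Alder: 5+13+16+24+28+24 = 110
Alder→Easton→Corby→Sutton→Willow→Knoll→Alder: 5+9+28+27+16+28 = 113
Alder→Easton→Corby→Sutton→Knoll→Willow→Alder: 5+9+28+11+16+14 = 83
… (46 more)
The minimum is 68.
One optimal route: Alder → Easton → Sutton → Knoll → Willow → Corby → Alder (or its reverse).

Minimum total distance: 68 blocks.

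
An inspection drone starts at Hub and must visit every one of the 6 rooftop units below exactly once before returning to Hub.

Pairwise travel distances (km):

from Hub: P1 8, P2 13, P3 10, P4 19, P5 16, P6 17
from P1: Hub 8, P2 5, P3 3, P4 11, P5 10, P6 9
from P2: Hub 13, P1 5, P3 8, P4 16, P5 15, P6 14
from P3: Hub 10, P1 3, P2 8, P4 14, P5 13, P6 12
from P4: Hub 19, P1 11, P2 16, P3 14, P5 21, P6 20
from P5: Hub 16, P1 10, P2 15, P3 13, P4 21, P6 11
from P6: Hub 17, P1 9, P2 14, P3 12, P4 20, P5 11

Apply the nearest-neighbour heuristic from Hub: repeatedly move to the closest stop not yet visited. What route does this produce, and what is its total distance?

Total distance 84 km via the nearest-neighbour route Hub → P1 → P3 → P2 → P6 → P5 → P4 → Hub.

From Hub: distances to unvisited — P1=8, P3=10, P2=13, P5=16, P6=17, P4=19. Nearest is P1 (8).
From P1: distances to unvisited — P3=3, P2=5, P6=9, P5=10, P4=11. Nearest is P3 (3).
From P3: distances to unvisited — P2=8, P6=12, P5=13, P4=14. Nearest is P2 (8).
From P2: distances to unvisited — P6=14, P5=15, P4=16. Nearest is P6 (14).
From P6: distances to unvisited — P5=11, P4=20. Nearest is P5 (11).
From P5: distances to unvisited — P4=21. Nearest is P4 (21).
Return P4→Hub: 19.
Total = 8 + 3 + 8 + 14 + 11 + 21 + 19 = 84.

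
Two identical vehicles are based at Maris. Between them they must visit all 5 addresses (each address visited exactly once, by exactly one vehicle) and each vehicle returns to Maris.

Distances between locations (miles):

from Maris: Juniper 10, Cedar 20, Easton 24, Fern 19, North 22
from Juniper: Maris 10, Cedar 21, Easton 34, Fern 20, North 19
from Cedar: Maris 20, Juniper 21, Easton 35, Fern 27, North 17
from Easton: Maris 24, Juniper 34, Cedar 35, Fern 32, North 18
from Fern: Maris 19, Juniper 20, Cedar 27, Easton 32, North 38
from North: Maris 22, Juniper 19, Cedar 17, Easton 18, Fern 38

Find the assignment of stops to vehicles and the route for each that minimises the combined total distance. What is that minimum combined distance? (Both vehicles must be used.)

Check every non-empty split of the stops between the two vehicles; for each half take its own optimal tour:
  {Juniper} + {Cedar, Easton, Fern, North}: 20 + 105 = 125
  {Cedar} + {Juniper, Easton, Fern, North}: 40 + 98 = 138
  {Juniper, Cedar} + {Easton, Fern, North}: 51 + 91 = 142
  {Easton} + {Juniper, Cedar, Fern, North}: 48 + 92 = 140
  {Juniper, Easton} + {Cedar, Fern, North}: 68 + 85 = 153
  {Cedar, Easton} + {Juniper, Fern, North}: 79 + 80 = 159
  … (15 splits in total)
Best: vehicle 1 Maris → Juniper → Maris = 20; vehicle 2 Maris → Easton → North → Cedar → Fern → Maris = 105; combined 125.

Minimum combined distance: 125 miles.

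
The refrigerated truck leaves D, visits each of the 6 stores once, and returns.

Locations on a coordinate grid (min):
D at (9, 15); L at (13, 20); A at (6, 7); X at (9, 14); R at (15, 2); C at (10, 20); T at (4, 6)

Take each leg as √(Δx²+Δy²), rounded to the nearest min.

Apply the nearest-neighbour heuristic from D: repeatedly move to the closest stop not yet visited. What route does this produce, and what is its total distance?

From D: distances to unvisited — X=1, C=5, L=6, A=9, T=10, R=14. Nearest is X (1).
From X: distances to unvisited — C=6, L=7, A=8, T=9, R=13. Nearest is C (6).
From C: distances to unvisited — L=3, A=14, T=15, R=19. Nearest is L (3).
From L: distances to unvisited — A=15, T=17, R=18. Nearest is A (15).
From A: distances to unvisited — T=2, R=10. Nearest is T (2).
From T: distances to unvisited — R=12. Nearest is R (12).
Return R→D: 14.
Total = 1 + 6 + 3 + 15 + 2 + 12 + 14 = 53.

Total distance 53 min via the nearest-neighbour route D → X → C → L → A → T → R → D.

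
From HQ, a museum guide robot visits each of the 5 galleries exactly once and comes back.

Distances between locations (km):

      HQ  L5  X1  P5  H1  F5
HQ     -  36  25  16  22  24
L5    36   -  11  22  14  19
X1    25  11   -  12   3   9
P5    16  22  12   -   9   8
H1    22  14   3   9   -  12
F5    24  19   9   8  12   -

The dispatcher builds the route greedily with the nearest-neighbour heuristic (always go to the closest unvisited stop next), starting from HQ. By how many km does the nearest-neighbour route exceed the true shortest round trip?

The nearest-neighbour route is 7 km longer than optimal.

HQ: P5=16, H1=22, F5=24, X1=25, L5=36 ⇒ P5
P5: F5=8, H1=9, X1=12, L5=22 ⇒ F5
F5: X1=9, H1=12, L5=19 ⇒ X1
X1: H1=3, L5=11 ⇒ H1
H1: L5=14 ⇒ L5
NN route HQ → P5 → F5 → X1 → H1 → L5 → HQ costs 86.
Optimal: HQ → P5 → F5 → L5 → X1 → H1 → HQ costs 79 (by enumerating all 60 distinct tours).
Excess = 86 − 79 = 7.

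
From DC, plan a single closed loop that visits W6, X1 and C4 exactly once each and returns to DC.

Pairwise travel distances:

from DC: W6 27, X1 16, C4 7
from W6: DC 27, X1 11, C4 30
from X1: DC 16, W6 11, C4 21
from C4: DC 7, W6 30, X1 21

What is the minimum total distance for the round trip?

Minimum total distance: 64.

With 3 stops there are 3!/2 = 3 distinct round trips (a route and its reverse cost the same).
DC - W6 - X1 - C4 - DC: 27+11+21+7 = 66
DC - W6 - C4 - X1 - DC: 27+30+21+16 = 94
DC - X1 - W6 - C4 - DC: 16+11+30+7 = 64
The minimum is 64.
One optimal route: DC → X1 → W6 → C4 → DC (or its reverse).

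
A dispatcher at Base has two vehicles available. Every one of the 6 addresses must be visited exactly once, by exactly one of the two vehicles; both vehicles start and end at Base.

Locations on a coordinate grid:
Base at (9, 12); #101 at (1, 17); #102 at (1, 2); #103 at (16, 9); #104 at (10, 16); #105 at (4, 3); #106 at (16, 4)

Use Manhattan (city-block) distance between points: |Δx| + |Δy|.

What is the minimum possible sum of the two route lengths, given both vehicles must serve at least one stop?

There are 2^5 − 1 = 31 ways to divide the 6 stops into two non-empty groups. For each, the best each vehicle can do is its own shortest tour through its group:
  {#101} + {#102, #103, #104, #105, #106}: 26 + 58 = 84
  {#102} + {#101, #103, #104, #105, #106}: 36 + 60 = 96
  {#101, #102} + {#103, #104, #105, #106}: 46 + 50 = 96
  {#103} + {#101, #102, #104, #105, #106}: 20 + 62 = 82
  {#101, #103} + {#102, #104, #105, #106}: 46 + 58 = 104
  {#102, #103} + {#101, #104, #105, #106}: 50 + 60 = 110
  … (31 splits in total)
  {#104} + {#101, #102, #103, #105, #106}: 10 + 60 = 70  ← best
Best: vehicle 1 Base → #104 → Base = 10; vehicle 2 Base → #101 → #102 → #105 → #106 → #103 → Base = 60; combined 70.

70 — the smallest possible combined total.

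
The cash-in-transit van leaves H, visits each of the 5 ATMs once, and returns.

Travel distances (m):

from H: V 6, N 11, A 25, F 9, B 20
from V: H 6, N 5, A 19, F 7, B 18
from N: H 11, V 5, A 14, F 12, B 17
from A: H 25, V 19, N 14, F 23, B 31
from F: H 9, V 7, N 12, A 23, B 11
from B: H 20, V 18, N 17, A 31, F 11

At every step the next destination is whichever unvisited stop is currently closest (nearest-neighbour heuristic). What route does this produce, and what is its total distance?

H → [V:6 / F:9 / N:11 / B:20 / A:25] → V (6)
V → [N:5 / F:7 / B:18 / A:19] → N (5)
N → [F:12 / A:14 / B:17] → F (12)
F → [B:11 / A:23] → B (11)
B → [A:31] → A (31)
Return A→H: 25.
Total = 6 + 5 + 12 + 11 + 31 + 25 = 90.

90 m along H → V → N → F → B → A → H.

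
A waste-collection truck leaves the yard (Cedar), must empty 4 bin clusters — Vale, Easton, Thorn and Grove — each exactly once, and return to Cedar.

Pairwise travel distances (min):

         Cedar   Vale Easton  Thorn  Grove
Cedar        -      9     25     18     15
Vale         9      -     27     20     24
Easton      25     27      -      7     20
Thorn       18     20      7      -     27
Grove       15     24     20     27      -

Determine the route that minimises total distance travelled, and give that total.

Minimum total distance: 71 min.

There are 12 distinct closed tours to check (reversals are equivalent).
Cedar → Vale → Easton → Thorn → Grove → Cedar: 9+27+7+27+15 = 85
Cedar → Vale → Easton → Grove → Thorn → Cedar: 9+27+20+27+18 = 101
Cedar → Vale → Thorn → Easton → Grove → Cedar: 9+20+7+20+15 = 71
Cedar → Vale → Thorn → Grove → Easton → Cedar: 9+20+27+20+25 = 101
Cedar → Vale → Grove → Easton → Thorn → Cedar: 9+24+20+7+18 = 78
Cedar → Vale → Grove → Thorn → Easton → Cedar: 9+24+27+7+25 = 92
Cedar → Easton → Vale → Thorn → Grove → Cedar: 25+27+20+27+15 = 114
Cedar → Easton → Vale → Grove → Thorn → Cedar: 25+27+24+27+18 = 121
Cedar → Easton → Thorn → Vale → Grove → Cedar: 25+7+20+24+15 = 91
Cedar → Easton → Grove → Vale → Thorn → Cedar: 25+20+24+20+18 = 107
Cedar → Thorn → Vale → Easton → Grove → Cedar: 18+20+27+20+15 = 100
Cedar → Thorn → Easton → Vale → Grove → Cedar: 18+7+27+24+15 = 91
The minimum is 71.
One optimal route: Cedar → Vale → Thorn → Easton → Grove → Cedar (or its reverse).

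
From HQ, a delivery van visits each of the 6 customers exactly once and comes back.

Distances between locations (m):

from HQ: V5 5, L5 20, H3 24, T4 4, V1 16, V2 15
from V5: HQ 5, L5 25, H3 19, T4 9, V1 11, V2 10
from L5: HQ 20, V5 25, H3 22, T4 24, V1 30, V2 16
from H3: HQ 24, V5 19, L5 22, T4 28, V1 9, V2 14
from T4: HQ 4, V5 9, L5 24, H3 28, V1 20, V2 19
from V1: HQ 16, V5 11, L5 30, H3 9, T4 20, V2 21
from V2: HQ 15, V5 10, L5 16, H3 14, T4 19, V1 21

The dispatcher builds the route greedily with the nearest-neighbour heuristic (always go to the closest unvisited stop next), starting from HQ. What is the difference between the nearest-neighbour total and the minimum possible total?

Excess over optimum: 13 m.

From HQ: T4=4, V5=5, V2=15, V1=16, L5=20, H3=24 → choose T4 (4).
From T4: V5=9, V2=19, V1=20, L5=24, H3=28 → choose V5 (9).
From V5: V2=10, V1=11, H3=19, L5=25 → choose V2 (10).
From V2: H3=14, L5=16, V1=21 → choose H3 (14).
From H3: V1=9, L5=22 → choose V1 (9).
From V1: L5=30 → choose L5 (30).
NN route HQ → T4 → V5 → V2 → H3 → V1 → L5 → HQ costs 96.
Optimal: HQ → V5 → V1 → H3 → V2 → L5 → T4 → HQ costs 83 (by enumerating all 360 distinct tours).
Excess = 96 − 83 = 13.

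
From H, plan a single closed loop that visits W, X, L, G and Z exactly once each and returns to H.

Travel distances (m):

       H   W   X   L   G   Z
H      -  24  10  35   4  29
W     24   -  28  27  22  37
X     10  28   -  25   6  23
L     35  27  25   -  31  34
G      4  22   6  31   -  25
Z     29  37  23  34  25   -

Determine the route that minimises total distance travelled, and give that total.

With 5 stops there are 5!/2 = 60 distinct round trips (a route and its reverse cost the same).
H→W→X→L→G→Z→H: 24+28+25+31+25+29 = 162
H→W→X→L→Z→G→H: 24+28+25+34+25+4 = 140
H→W→X→G→L→Z→H: 24+28+6+31+34+29 = 152
H→W→X→G→Z→L→H: 24+28+6+25+34+35 = 152
H→W→X→Z→L→G→H: 24+28+23+34+31+4 = 144
H→W→X→Z→G→L→H: 24+28+23+25+31+35 = 166
H→W→L→X→G→Z→H: 24+27+25+6+25+29 = 136
H→W→L→X→Z→G→H: 24+27+25+23+25+4 = 128
H→W→L→G→X→Z→H: 24+27+31+6+23+29 = 140
H→W→L→G→Z→X→H: 24+27+31+25+23+10 = 140
H→W→L→Z→X→G→H: 24+27+34+23+6+4 = 118
H→W→L→Z→G→X→H: 24+27+34+25+6+10 = 126
H→W→G→X→L→Z→H: 24+22+6+25+34+29 = 140
H→W→G→X→Z→L→H: 24+22+6+23+34+35 = 144
… (46 more)
The minimum is 118.
One optimal route: H → W → L → Z → X → G → H (or its reverse).

Shortest round trip = 118 m.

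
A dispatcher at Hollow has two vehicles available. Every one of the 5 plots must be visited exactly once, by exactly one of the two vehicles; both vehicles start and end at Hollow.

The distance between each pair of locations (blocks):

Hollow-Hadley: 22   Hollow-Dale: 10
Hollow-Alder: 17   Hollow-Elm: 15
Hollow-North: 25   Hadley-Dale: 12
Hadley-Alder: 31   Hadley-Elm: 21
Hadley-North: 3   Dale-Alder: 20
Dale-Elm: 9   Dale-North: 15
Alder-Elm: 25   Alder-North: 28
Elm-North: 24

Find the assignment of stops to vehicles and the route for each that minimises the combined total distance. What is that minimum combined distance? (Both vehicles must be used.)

There are 2^4 − 1 = 15 ways to divide the 5 stops into two non-empty groups. For each, the best each vehicle can do is its own shortest tour through its group:
  {Hadley} + {Dale, Alder, Elm, North}: 44 + 84 = 128
  {Dale} + {Hadley, Alder, Elm, North}: 20 + 84 = 104
  {Hadley, Dale} + {Alder, Elm, North}: 44 + 84 = 128
  {Alder} + {Hadley, Dale, Elm, North}: 34 + 64 = 98
  {Hadley, Alder} + {Dale, Elm, North}: 70 + 64 = 134
  {Dale, Alder} + {Hadley, Elm, North}: 47 + 64 = 111
  … (15 splits in total)
Best: vehicle 1 Hollow → Alder → Hollow = 34; vehicle 2 Hollow → Hadley → North → Dale → Elm → Hollow = 64; combined 98.

Minimum combined distance: 98 blocks.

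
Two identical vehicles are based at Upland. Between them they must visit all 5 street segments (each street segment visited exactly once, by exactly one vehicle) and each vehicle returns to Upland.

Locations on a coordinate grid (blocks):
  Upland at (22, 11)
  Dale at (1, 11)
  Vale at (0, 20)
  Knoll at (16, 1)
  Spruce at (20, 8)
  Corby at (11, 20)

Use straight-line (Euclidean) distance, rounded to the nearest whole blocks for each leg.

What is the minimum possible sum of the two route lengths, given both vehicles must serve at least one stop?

Minimum combined distance: 72 blocks.

Check every non-empty split of the stops between the two vehicles; for each half take its own optimal tour:
  {Dale} + {Vale, Knoll, Spruce, Corby}: 42 + 62 = 104
  {Vale} + {Dale, Knoll, Spruce, Corby}: 48 + 57 = 105
  {Dale, Vale} + {Knoll, Spruce, Corby}: 54 + 46 = 100
  {Knoll} + {Dale, Vale, Spruce, Corby}: 24 + 57 = 81
  {Dale, Knoll} + {Vale, Spruce, Corby}: 51 + 52 = 103
  {Vale, Knoll} + {Dale, Spruce, Corby}: 61 + 50 = 111
  … (15 splits in total)
  {Spruce} + {Dale, Vale, Knoll, Corby}: 8 + 64 = 72  ← best
Best: vehicle 1 Upland → Spruce → Upland = 8; vehicle 2 Upland → Knoll → Dale → Vale → Corby → Upland = 64; combined 72.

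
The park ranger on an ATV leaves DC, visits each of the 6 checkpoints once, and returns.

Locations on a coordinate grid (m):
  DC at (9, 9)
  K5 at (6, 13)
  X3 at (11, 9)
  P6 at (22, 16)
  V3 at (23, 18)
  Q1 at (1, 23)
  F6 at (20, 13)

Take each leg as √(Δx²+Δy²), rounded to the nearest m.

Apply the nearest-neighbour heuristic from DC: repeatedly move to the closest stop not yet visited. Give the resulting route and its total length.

63 m along DC → X3 → K5 → Q1 → F6 → P6 → V3 → DC.

From DC: distances to unvisited — X3=2, K5=5, F6=12, P6=15, Q1=16, V3=17. Nearest is X3 (2).
From X3: distances to unvisited — K5=6, F6=10, P6=13, V3=15, Q1=17. Nearest is K5 (6).
From K5: distances to unvisited — Q1=11, F6=14, P6=16, V3=18. Nearest is Q1 (11).
From Q1: distances to unvisited — F6=21, P6=22, V3=23. Nearest is F6 (21).
From F6: distances to unvisited — P6=4, V3=6. Nearest is P6 (4).
From P6: distances to unvisited — V3=2. Nearest is V3 (2).
Return V3→DC: 17.
Total = 2 + 6 + 11 + 21 + 4 + 2 + 17 = 63.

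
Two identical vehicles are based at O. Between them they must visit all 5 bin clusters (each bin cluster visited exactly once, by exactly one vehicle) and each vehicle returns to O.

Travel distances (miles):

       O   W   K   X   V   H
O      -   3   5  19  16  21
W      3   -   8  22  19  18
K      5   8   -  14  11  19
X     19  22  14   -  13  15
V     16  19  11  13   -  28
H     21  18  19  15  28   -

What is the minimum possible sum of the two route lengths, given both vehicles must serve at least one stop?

Minimum combined distance: 71 miles.

There are 2^4 − 1 = 15 ways to divide the 5 stops into two non-empty groups. For each, the best each vehicle can do is its own shortest tour through its group:
  {W} + {K, X, V, H}: 6 + 65 = 71
  {K} + {W, X, V, H}: 10 + 65 = 75
  {W, K} + {X, V, H}: 16 + 65 = 81
  {X} + {W, K, V, H}: 38 + 65 = 103
  {W, X} + {K, V, H}: 44 + 65 = 109
  {K, X} + {W, V, H}: 38 + 65 = 103
  … (15 splits in total)
Best: vehicle 1 O → W → O = 6; vehicle 2 O → K → V → X → H → O = 65; combined 71.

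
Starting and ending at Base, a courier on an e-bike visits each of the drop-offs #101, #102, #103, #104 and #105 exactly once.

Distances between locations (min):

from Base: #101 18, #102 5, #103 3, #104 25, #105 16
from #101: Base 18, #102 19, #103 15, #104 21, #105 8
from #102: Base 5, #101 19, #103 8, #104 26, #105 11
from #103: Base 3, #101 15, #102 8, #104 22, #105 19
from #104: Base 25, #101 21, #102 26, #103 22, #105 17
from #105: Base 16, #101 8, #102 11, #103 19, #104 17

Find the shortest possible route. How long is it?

Base - #101 - #102 - #103 - #104 - #105 - Base: 18+19+8+22+17+16 = 100
Base - #101 - #102 - #103 - #105 - #104 - Base: 18+19+8+19+17+25 = 106
Base - #101 - #102 - #104 - #103 - #105 - Base: 18+19+26+22+19+16 = 120
Base - #101 - #102 - #104 - #105 - #103 - Base: 18+19+26+17+19+3 = 102
Base - #101 - #102 - #105 - #103 - #104 - Base: 18+19+11+19+22+25 = 114
Base - #101 - #102 - #105 - #104 - #103 - Base: 18+19+11+17+22+3 = 90
Base - #101 - #103 - #102 - #104 - #105 - Base: 18+15+8+26+17+16 = 100
Base - #101 - #103 - #102 - #105 - #104 - Base: 18+15+8+11+17+25 = 94
Base - #101 - #103 - #104 - #102 - #105 - Base: 18+15+22+26+11+16 = 108
Base - #101 - #103 - #104 - #105 - #102 - Base: 18+15+22+17+11+5 = 88
Base - #101 - #103 - #105 - #102 - #104 - Base: 18+15+19+11+26+25 = 114
Base - #101 - #103 - #105 - #104 - #102 - Base: 18+15+19+17+26+5 = 100
Base - #101 - #104 - #102 - #103 - #105 - Base: 18+21+26+8+19+16 = 108
Base - #101 - #104 - #102 - #105 - #103 - Base: 18+21+26+11+19+3 = 98
… (46 more)
Base - #102 - #105 - #101 - #104 - #103 - Base: 5+11+8+21+22+3 = 70  ← best
The minimum is 70.
One optimal route: Base → #102 → #105 → #101 → #104 → #103 → Base (or its reverse).

Shortest round trip = 70 min.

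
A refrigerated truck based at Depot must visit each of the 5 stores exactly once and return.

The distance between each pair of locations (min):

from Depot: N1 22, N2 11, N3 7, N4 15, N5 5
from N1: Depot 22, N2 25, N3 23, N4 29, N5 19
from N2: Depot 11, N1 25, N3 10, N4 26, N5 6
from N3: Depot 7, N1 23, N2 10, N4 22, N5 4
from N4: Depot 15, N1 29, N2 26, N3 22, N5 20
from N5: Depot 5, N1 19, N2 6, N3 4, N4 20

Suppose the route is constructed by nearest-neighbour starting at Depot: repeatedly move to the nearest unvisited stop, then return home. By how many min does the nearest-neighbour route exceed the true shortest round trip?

Excess over optimum: 2 min.

From Depot: N5=5, N3=7, N2=11, N4=15, N1=22 → choose N5 (5).
From N5: N3=4, N2=6, N1=19, N4=20 → choose N3 (4).
From N3: N2=10, N4=22, N1=23 → choose N2 (10).
From N2: N1=25, N4=26 → choose N1 (25).
From N1: N4=29 → choose N4 (29).
NN route Depot → N5 → N3 → N2 → N1 → N4 → Depot costs 88.
Optimal: Depot → N3 → N2 → N5 → N1 → N4 → Depot costs 86 (by enumerating all 60 distinct tours).
Excess = 88 − 86 = 2.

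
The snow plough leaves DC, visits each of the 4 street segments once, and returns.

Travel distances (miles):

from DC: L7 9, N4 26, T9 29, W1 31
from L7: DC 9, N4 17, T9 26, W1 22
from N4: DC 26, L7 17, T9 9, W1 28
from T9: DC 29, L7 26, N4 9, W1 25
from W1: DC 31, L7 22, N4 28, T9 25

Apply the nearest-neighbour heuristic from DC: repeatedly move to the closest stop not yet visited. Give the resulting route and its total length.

Total distance 91 miles via the nearest-neighbour route DC → L7 → N4 → T9 → W1 → DC.

From DC: distances to unvisited — L7=9, N4=26, T9=29, W1=31. Nearest is L7 (9).
From L7: distances to unvisited — N4=17, W1=22, T9=26. Nearest is N4 (17).
From N4: distances to unvisited — T9=9, W1=28. Nearest is T9 (9).
From T9: distances to unvisited — W1=25. Nearest is W1 (25).
Return W1→DC: 31.
Total = 9 + 17 + 9 + 25 + 31 = 91.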